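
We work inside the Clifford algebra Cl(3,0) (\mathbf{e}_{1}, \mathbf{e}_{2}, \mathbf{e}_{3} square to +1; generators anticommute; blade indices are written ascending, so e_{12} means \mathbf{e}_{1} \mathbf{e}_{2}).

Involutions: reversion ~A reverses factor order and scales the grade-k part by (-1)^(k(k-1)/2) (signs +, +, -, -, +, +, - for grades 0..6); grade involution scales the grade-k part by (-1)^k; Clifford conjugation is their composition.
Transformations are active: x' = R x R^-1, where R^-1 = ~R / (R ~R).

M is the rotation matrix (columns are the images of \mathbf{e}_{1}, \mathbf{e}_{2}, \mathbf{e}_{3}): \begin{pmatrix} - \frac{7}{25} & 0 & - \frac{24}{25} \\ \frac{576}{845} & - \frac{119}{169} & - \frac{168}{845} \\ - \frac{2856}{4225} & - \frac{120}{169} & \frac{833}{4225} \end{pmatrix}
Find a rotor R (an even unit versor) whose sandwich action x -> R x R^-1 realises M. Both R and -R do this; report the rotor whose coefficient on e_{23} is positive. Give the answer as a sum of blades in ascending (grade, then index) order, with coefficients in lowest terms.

Method: write R = a + b12*e_{12} + b13*e_{13} + b23*e_{23} with a^2 + b12^2 + b13^2 + b23^2 = 1 (so R^-1 = ~R). Expanding the columns R e_j ~R gives tr M = 4a^2 - 1 and, from the antisymmetric part, M21 - M12 = -4a*b12, M13 - M31 = 4a*b13, M32 - M23 = -4a*b23.
Here tr M = -\frac{133}{169}, so a^2 = (1 + tr M)/4 = \frac{9}{169} and a = ±\frac{3}{13}. Taking a = \frac{3}{13}: M21 - M12 = \frac{576}{845}, M13 - M31 = -\frac{48}{169}, M32 - M23 = -\frac{432}{845}, giving b12 = -\frac{48}{65}, b13 = -\frac{4}{13}, b23 = \frac{36}{65}, i.e. R = \frac{3}{13} - \frac{48}{65} e_{12} - \frac{4}{13} e_{13} + \frac{36}{65} e_{23}.
Its e_{23} coefficient is already positive.
Answer: \frac{3}{13} - \frac{48}{65} e_{12} - \frac{4}{13} e_{13} + \frac{36}{65} e_{23}. Why the constraint matters: R and -R act identically through the sandwich — M has trace -\frac{133}{169} either way — so only the sign condition on e_{23} picks one of the two preimages.


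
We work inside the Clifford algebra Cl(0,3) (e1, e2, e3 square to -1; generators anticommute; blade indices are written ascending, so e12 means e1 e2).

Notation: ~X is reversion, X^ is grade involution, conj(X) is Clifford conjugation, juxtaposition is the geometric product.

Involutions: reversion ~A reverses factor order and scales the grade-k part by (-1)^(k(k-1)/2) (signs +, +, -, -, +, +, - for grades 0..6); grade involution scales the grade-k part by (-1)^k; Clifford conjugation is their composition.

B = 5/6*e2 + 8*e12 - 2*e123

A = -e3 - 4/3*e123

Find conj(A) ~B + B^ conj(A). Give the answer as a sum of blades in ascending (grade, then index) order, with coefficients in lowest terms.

first term: -8/3 - 32/3*e3 - 2*e12 - 10/9*e13 - 5/6*e23 - 8*e123
second term: -8/3 + 32/3*e3 - 2*e12 + 10/9*e13 - 5/6*e23 + 8*e123
Answer: -16/3 - 4*e12 - 5/3*e23


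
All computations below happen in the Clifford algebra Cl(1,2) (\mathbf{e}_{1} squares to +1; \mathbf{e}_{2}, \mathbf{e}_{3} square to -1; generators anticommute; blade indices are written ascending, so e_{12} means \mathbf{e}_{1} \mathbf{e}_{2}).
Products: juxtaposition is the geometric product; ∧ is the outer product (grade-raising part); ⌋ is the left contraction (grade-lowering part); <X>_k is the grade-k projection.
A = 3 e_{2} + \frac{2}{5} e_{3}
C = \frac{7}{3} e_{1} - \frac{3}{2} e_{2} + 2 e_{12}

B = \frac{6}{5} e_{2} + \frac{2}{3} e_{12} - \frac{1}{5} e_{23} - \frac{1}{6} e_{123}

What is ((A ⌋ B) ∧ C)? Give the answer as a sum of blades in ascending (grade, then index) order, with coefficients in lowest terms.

step 1: -\frac{18}{5} + 2 e_{1} - \frac{2}{25} e_{2} + \frac{3}{5} e_{3} + \frac{1}{15} e_{12} - \frac{1}{2} e_{13}
step 2: -\frac{42}{5} e_{1} + \frac{27}{5} e_{2} - \frac{751}{75} e_{12} - \frac{7}{5} e_{13} + \frac{9}{10} e_{23} + \frac{9}{20} e_{123}
Answer: -\frac{42}{5} e_{1} + \frac{27}{5} e_{2} - \frac{751}{75} e_{12} - \frac{7}{5} e_{13} + \frac{9}{10} e_{23} + \frac{9}{20} e_{123}


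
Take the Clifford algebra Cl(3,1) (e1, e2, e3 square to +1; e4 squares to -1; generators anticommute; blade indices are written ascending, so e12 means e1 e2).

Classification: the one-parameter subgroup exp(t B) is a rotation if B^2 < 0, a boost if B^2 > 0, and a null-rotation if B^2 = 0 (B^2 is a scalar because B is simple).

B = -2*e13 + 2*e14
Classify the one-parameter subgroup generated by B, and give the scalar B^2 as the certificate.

B^2 term by term: the squares give (-2)^2*(e13)^2 + (2)^2*(e14)^2 = 4*(-1) + 4*(+1) = 0 (each basis 2-blade squares to minus the product of its generators' squares); cross terms between blades sharing an index anticommute and cancel. So B^2 = 0.
Answer: null-rotation, certificate B^2 = 0. Because 0 is invariant under every versor sandwich, the classification follows from its sign alone.


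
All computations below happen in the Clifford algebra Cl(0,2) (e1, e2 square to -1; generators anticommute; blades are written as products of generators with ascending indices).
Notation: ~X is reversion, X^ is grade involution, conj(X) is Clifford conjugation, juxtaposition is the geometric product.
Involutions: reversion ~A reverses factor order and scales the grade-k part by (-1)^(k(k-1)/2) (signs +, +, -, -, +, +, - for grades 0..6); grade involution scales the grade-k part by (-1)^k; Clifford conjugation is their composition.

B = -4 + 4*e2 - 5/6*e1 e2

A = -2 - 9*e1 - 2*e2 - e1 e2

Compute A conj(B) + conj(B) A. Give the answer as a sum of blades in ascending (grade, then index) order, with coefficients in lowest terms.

first term: 5/6 + 91/3*e1 + 47/2*e2 + 115/3*e1 e2
second term: 5/6 + 125/3*e1 + 17/2*e2 - 101/3*e1 e2
Answer: 5/3 + 72*e1 + 32*e2 + 14/3*e1 e2


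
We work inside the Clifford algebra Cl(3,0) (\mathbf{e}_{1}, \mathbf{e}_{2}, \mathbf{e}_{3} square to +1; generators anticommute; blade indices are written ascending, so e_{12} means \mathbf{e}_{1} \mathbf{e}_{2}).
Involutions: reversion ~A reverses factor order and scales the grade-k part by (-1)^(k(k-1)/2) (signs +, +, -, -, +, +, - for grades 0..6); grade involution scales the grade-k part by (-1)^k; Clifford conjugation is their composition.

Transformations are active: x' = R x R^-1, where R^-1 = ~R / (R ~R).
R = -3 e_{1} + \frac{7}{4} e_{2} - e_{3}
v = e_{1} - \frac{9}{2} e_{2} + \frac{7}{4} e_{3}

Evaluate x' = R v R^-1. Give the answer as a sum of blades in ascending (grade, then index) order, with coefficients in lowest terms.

~R = -3 e_{1} + \frac{7}{4} e_{2} - e_{3}, and R ~R = \frac{209}{16}, so R^-1 = ~R / (\frac{209}{16}).
R v = -\frac{101}{8} + \frac{47}{4} e_{12} - \frac{17}{4} e_{13} - \frac{23}{16} e_{23}
Answer: \frac{1003}{209} e_{1} + \frac{467}{418} e_{2} + \frac{153}{836} e_{3}


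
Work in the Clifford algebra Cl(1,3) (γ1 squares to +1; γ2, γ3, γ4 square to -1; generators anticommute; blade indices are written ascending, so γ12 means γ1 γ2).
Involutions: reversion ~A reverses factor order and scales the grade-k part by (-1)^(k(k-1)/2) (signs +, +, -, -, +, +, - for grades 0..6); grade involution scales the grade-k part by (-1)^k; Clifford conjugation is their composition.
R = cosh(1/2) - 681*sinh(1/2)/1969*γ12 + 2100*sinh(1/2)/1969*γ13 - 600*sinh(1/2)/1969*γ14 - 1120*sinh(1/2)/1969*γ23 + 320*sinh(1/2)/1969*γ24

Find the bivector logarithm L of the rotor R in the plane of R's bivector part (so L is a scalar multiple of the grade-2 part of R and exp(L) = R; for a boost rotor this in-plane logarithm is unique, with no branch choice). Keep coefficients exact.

The scalar part of R is cosh(1/2), giving the rapidity magnitude (cosh is even); the bivector part supplies orientation, its quotient by sinh of the rapidity is the plane, and L = rapidity * plane — unique in that plane, since flipping both signs leaves L unchanged.
Concretely: cosh(rapidity) = cosh(1/2) gives rapidity = ±1/2, and since rapidity/sinh(rapidity) is even the sign is immaterial: L = (rapidity/sinh(rapidity)) * <R>_2 = (1/(2*sinh(1/2))) * <R>_2.
Answer: -681/3938*γ12 + 1050/1969*γ13 - 300/1969*γ14 - 560/1969*γ23 + 160/1969*γ24


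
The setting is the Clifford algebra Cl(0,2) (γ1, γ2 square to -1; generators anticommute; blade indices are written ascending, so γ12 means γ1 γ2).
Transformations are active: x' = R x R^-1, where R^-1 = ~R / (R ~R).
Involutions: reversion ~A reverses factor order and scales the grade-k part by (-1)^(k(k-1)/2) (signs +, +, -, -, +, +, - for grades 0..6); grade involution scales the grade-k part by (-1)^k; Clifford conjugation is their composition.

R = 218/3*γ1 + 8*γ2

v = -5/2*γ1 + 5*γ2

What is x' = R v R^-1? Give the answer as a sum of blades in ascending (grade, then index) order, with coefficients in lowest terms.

~R = 218/3*γ1 + 8*γ2, and R ~R = -48100/9, so R^-1 = ~R / (-48100/9).
R v = 425/3 + 1150/3*γ12
Answer: -1301/962*γ1 - 2609/481*γ2


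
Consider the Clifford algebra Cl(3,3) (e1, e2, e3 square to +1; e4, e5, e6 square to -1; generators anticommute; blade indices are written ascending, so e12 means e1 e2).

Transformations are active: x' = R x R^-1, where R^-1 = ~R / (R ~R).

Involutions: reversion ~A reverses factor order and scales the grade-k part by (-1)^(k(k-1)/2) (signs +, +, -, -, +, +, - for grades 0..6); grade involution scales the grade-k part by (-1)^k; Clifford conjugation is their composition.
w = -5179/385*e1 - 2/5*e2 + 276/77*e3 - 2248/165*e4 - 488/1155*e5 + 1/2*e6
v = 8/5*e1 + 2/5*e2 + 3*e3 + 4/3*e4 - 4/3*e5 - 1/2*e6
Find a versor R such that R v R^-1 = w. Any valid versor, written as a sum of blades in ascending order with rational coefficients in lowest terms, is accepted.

A norm check does it: q(v) = q(w) = 7123/900, hence R = v + w = -4563/385*e1 + 507/77*e3 - 676/55*e4 - 676/385*e5 realises the map — parallel part kept, (v - w)/2 negated, v carried to w.
Answer: -4563/385*e1 + 507/77*e3 - 676/55*e4 - 676/385*e5


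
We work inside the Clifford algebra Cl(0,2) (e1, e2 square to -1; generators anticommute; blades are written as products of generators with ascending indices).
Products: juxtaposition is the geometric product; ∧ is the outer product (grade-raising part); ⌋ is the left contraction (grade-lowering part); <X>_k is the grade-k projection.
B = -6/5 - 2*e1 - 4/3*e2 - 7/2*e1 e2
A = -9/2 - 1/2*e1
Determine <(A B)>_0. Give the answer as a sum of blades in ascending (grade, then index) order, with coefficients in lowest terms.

step 1: 22/5 + 48/5*e1 + 17/4*e2 + 197/12*e1 e2
step 2: 22/5
Answer: 22/5


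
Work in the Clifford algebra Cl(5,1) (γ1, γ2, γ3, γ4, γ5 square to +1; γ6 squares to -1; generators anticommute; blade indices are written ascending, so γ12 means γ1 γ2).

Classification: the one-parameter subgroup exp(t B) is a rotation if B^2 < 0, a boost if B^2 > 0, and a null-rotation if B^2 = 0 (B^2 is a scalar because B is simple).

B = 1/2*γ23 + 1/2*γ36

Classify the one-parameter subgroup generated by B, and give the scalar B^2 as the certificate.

B^2 term by term: the squares give (1/2)^2*(γ23)^2 + (1/2)^2*(γ36)^2 = 1/4*(-1) + 1/4*(+1) = 0 (each basis 2-blade squares to minus the product of its generators' squares); cross terms between blades sharing an index anticommute and cancel. So B^2 = 0.
Answer: null-rotation, certificate B^2 = 0. Key observation: B^2 = 0 is a conjugation invariant, so its sign decides the class regardless of the surface form of B.


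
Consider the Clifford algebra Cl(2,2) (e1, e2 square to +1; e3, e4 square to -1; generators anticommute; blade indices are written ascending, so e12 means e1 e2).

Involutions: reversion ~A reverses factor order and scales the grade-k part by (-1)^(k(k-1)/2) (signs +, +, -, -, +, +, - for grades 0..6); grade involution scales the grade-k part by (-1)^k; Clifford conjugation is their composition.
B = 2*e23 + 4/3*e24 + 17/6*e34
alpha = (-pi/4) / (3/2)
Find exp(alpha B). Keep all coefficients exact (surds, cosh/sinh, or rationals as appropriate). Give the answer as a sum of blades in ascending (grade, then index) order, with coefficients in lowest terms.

B^2 term by term: the squares give (2)^2*(e23)^2 + (4/3)^2*(e24)^2 + (17/6)^2*(e34)^2 = 4*(+1) + 16/9*(+1) + 289/36*(-1) = -9/4 (each basis 2-blade squares to minus the product of its generators' squares); cross terms between blades sharing an index anticommute and cancel. So B^2 = -9/4.
B^2 = -9/4 — the series telescopes trigonometrically here: l = 3/2, alpha*l = -pi/4, so exp(alpha B) = cos(-pi/4) + (sin(-pi/4)/(3/2))*B = sqrt(2)/2 + (-sqrt(2)/3)*B.
Answer: sqrt(2)/2 - 2*sqrt(2)/3*e23 - 4*sqrt(2)/9*e24 - 17*sqrt(2)/18*e34


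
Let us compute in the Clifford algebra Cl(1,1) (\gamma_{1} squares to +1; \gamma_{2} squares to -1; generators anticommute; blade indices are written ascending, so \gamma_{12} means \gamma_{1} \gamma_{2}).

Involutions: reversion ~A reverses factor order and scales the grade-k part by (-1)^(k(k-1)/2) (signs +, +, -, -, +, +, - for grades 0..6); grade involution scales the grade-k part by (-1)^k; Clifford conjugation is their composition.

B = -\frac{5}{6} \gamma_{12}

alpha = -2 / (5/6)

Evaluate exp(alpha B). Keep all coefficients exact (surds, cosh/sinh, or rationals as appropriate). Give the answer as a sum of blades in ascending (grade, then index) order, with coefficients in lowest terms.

B^2 = (-\frac{5}{6})^2*(\gamma_{12})^2 = \frac{25}{36}*(+1) = \frac{25}{36} (a basis 2-blade squares to minus the product of its generators' squares).
B^2 = \frac{25}{36} — hyperbolic case — the even/odd split gives cosh and sinh: l = \frac{5}{6}, alpha*l = -2, so exp(alpha B) = cosh(-2) + (sinh(-2)/(\frac{5}{6}))*B = \cosh{\left(2 \right)} + (- \frac{6 \sinh{\left(2 \right)}}{5})*B.
Answer: \cosh{\left(2 \right)} + \sinh{\left(2 \right)} \gamma_{12}


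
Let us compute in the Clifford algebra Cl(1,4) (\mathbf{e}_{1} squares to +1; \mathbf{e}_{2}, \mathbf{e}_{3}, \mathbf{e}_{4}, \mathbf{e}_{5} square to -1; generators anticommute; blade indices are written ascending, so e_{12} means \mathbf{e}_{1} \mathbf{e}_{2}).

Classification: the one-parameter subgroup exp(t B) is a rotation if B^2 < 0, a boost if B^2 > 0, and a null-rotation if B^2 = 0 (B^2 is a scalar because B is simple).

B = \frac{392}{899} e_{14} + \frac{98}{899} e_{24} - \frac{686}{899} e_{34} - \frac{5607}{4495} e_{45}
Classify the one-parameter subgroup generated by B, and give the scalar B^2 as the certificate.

B^2 term by term: the squares give (\frac{392}{899})^2*(e_{14})^2 + (\frac{98}{899})^2*(e_{24})^2 + (-\frac{686}{899})^2*(e_{34})^2 + (-\frac{5607}{4495})^2*(e_{45})^2 = \frac{153664}{808201}*(+1) + \frac{9604}{808201}*(-1) + \frac{470596}{808201}*(-1) + \frac{31438449}{20205025}*(-1) = -\frac{49}{25} (each basis 2-blade squares to minus the product of its generators' squares); cross terms between blades sharing an index anticommute and cancel. So B^2 = -\frac{49}{25}.
Answer: rotation, certificate B^2 = -\frac{49}{25}. Why this suffices: the scalar -\frac{49}{25} survives any versor conjugation, so its sign alone determines the class however B is presented.


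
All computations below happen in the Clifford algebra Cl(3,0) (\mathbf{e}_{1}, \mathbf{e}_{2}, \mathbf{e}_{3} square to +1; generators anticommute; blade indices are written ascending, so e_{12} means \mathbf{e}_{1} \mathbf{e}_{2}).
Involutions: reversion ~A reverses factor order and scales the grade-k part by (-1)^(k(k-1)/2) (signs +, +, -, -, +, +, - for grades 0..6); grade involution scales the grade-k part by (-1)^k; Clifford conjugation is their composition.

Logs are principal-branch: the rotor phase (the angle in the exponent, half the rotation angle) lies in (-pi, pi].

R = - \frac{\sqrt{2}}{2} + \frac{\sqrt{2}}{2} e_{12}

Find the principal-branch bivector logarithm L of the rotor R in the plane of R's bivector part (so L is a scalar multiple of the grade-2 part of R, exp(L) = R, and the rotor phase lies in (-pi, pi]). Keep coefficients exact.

The scalar part of R is - \frac{\sqrt{2}}{2}, which fixes the principal-branch rotor phase; the unit plane is then the bivector part divided by the sine of that phase, and L is that plane scaled by the phase.
Concretely: cos(phase) = - \frac{\sqrt{2}}{2} gives phase = ±\frac{3 \pi}{4}, and since phase/sin(phase) is even the sign is immaterial: L = (phase/sin(phase)) * <R>_2 = (\frac{3 \sqrt{2} \pi}{4}) * <R>_2.
Answer: \frac{3 \pi}{4} e_{12}


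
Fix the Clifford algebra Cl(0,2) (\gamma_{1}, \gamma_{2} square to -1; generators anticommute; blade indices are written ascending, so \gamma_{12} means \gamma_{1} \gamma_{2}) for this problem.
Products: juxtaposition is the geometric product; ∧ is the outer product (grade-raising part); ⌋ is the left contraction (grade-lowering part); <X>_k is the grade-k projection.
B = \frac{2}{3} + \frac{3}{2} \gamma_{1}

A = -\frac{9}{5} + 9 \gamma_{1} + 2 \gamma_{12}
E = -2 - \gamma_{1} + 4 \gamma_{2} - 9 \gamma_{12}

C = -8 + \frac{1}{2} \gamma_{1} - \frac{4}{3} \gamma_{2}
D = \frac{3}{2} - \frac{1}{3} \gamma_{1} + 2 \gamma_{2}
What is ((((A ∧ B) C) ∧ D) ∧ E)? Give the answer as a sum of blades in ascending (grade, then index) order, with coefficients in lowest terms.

step 1: -\frac{6}{5} + \frac{33}{10} \gamma_{1} + \frac{4}{3} \gamma_{12}
step 2: \frac{159}{20} - \frac{227}{9} \gamma_{1} + \frac{34}{15} \gamma_{2} - \frac{226}{15} \gamma_{12}
step 3: \frac{477}{40} - \frac{2429}{60} \gamma_{1} + \frac{193}{10} \gamma_{2} - \frac{3253}{45} \gamma_{12}
step 4: -\frac{477}{20} + \frac{1657}{24} \gamma_{1} + \frac{91}{10} \gamma_{2} - \frac{37937}{360} \gamma_{12}
Answer: -\frac{477}{20} + \frac{1657}{24} \gamma_{1} + \frac{91}{10} \gamma_{2} - \frac{37937}{360} \gamma_{12}


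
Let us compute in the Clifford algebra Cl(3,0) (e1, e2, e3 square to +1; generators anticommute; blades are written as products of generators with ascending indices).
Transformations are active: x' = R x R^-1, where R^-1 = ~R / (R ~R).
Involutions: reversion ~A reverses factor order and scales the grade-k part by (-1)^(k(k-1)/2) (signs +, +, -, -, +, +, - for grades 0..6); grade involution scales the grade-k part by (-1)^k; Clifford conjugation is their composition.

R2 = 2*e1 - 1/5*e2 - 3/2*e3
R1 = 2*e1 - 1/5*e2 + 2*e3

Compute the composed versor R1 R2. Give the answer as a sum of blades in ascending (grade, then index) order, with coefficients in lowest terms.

Distribute over the terms of R1 (each basis-blade product reordered to ascending indices, repeated generators contracted through their squares):
(2*e1) R2 = 4 - 2/5*e1 e2 - 3*e1 e3
(-1/5*e2) R2 = 1/25 + 2/5*e1 e2 + 3/10*e2 e3
(2*e3) R2 = -3 - 4*e1 e3 + 2/5*e2 e3
Summing the partial products and collecting blades:
Answer: 26/25 - 7*e1 e3 + 7/10*e2 e3


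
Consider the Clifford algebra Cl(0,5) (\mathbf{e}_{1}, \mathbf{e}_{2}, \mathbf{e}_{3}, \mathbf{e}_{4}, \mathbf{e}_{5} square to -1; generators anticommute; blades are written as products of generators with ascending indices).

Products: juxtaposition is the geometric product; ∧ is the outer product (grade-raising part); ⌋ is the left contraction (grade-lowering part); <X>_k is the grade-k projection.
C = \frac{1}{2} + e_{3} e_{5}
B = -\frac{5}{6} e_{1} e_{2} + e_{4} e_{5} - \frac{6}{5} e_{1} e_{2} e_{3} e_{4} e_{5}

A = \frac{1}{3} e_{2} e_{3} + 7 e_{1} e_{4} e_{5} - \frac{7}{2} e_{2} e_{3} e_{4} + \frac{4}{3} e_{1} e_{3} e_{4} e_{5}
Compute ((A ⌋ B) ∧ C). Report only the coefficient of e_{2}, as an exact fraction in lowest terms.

step 1: \frac{8}{5} e_{2} - \frac{21}{5} e_{1} e_{5} - \frac{42}{5} e_{2} e_{3} + \frac{2}{5} e_{1} e_{4} e_{5}
step 2: \frac{4}{5} e_{2} - \frac{21}{10} e_{1} e_{5} - \frac{21}{5} e_{2} e_{3} + \frac{1}{5} e_{1} e_{4} e_{5} + \frac{8}{5} e_{2} e_{3} e_{5}
Answer: \frac{4}{5}


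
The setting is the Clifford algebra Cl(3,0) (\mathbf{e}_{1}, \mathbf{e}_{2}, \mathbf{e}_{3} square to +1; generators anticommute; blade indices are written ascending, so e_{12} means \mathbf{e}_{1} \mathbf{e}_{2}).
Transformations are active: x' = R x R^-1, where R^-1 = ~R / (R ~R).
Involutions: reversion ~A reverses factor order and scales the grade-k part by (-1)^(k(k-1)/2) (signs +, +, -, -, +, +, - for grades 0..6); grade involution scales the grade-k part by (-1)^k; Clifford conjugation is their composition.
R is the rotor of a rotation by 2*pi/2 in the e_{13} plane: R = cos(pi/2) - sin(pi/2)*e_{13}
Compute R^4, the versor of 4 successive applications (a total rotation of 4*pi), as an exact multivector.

Because a rotor carries half the rotation angle, composing 4 copies of this e_{13}-plane rotor multiplies the phase: 4*(pi/2) = 2 \pi, hence R^4 = cos(2 \pi) - sin(2 \pi)*e_{13}.
cos(2 \pi) = 1 and sin(2 \pi) = 0, so R^4 = 1. The total rotation 4*pi is 2 full turns, so every vector returns to itself, yet the rotor is +1, back on the identity sheet (an even number of 2*pi turns).
Answer: 1


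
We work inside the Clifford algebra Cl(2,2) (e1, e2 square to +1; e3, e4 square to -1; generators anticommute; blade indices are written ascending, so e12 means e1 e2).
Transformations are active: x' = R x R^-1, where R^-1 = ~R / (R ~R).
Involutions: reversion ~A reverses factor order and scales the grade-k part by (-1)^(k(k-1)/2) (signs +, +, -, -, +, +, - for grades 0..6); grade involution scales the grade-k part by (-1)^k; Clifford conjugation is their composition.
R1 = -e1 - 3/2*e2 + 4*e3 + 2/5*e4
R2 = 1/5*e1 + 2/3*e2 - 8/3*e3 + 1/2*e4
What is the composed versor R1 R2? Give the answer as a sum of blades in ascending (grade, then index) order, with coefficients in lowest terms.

Distribute over the terms of R1 (each basis-blade product reordered to ascending indices, repeated generators contracted through their squares):
(-e1) R2 = -1/5 - 2/3*e12 + 8/3*e13 - 1/2*e14
(-3/2*e2) R2 = -1 + 3/10*e12 + 4*e23 - 3/4*e24
(4*e3) R2 = 32/3 - 4/5*e13 - 8/3*e23 + 2*e34
(2/5*e4) R2 = -1/5 - 2/25*e14 - 4/15*e24 + 16/15*e34
Summing the partial products and collecting blades:
Answer: 139/15 - 11/30*e12 + 28/15*e13 - 29/50*e14 + 4/3*e23 - 61/60*e24 + 46/15*e34


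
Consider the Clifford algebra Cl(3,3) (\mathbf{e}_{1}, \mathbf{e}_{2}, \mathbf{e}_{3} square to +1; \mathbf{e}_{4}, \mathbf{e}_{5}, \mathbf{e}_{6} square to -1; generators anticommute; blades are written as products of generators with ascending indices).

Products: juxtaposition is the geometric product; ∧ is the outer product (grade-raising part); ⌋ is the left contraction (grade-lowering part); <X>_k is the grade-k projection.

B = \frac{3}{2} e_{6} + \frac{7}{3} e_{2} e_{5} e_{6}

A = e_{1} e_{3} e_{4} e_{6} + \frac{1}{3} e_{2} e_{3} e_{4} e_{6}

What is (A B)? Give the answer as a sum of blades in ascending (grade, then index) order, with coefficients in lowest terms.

step 1: -\frac{3}{2} e_{1} e_{3} e_{4} - \frac{1}{2} e_{2} e_{3} e_{4} - \frac{7}{9} e_{3} e_{4} e_{5} - \frac{7}{3} e_{1} e_{2} e_{3} e_{4} e_{5}
Answer: -\frac{3}{2} e_{1} e_{3} e_{4} - \frac{1}{2} e_{2} e_{3} e_{4} - \frac{7}{9} e_{3} e_{4} e_{5} - \frac{7}{3} e_{1} e_{2} e_{3} e_{4} e_{5}


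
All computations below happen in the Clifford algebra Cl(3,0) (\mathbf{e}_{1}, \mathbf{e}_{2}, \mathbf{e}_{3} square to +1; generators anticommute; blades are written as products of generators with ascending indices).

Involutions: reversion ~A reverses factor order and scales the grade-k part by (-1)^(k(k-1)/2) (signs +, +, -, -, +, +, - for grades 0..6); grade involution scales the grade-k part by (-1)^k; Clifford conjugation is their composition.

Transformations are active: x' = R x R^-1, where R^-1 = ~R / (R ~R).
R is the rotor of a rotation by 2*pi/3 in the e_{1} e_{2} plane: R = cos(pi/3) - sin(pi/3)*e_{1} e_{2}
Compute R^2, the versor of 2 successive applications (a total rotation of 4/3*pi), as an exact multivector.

Half-angle bookkeeping: 2 applications in e_{1} e_{2} add up to rotor phase 2*pi/3 = \frac{2 \pi}{3}, so R^2 = cos(\frac{2 \pi}{3}) - sin(\frac{2 \pi}{3})*e_{1} e_{2}.
cos(\frac{2 \pi}{3}) = - \frac{1}{2} and sin(\frac{2 \pi}{3}) = \frac{\sqrt{3}}{2}, so R^2 = -\frac{1}{2} - \frac{\sqrt{3}}{2} e_{1} e_{2}. The net rotation is 4/3*pi; the rotor keeps the half-angle phase exactly.
Answer: -\frac{1}{2} - \frac{\sqrt{3}}{2} e_{1} e_{2}


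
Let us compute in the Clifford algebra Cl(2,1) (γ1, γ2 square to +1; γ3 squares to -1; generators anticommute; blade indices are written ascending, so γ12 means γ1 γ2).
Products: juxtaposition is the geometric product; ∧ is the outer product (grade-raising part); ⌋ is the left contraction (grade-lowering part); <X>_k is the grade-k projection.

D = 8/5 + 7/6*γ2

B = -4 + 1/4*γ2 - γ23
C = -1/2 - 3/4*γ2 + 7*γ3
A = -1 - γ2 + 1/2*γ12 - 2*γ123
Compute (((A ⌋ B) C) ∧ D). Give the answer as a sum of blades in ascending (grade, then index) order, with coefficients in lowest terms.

step 1: 15/4 - 1/4*γ2 + γ3 + γ23
step 2: -139/16 - 155/16*γ2 + 53/2*γ3 - 3/2*γ23
step 3: -139/10 - 2461/96*γ2 + 212/5*γ3 - 1999/60*γ23
Answer: -139/10 - 2461/96*γ2 + 212/5*γ3 - 1999/60*γ23


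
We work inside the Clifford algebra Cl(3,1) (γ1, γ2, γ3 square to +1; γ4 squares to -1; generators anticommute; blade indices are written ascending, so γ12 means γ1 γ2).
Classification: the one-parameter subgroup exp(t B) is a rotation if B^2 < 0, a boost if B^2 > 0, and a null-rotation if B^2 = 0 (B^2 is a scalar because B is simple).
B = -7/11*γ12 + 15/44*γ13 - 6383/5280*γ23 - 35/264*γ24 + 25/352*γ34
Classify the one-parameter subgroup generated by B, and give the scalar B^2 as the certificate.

B^2 term by term: the squares give (-7/11)^2*(γ12)^2 + (15/44)^2*(γ13)^2 + (-6383/5280)^2*(γ23)^2 + (-35/264)^2*(γ24)^2 + (25/352)^2*(γ34)^2 = 49/121*(-1) + 225/1936*(-1) + 40742689/27878400*(-1) + 1225/69696*(+1) + 625/123904*(+1) = -49/25 (each basis 2-blade squares to minus the product of its generators' squares); cross terms between blades sharing an index anticommute and cancel; the commuting (index-disjoint) pairs give grade-4 terms 2*c*c'*(blade product), which cancel blade by blade — γ1234: -175/1936 + 175/1936 = 0 — confirming B is simple. So B^2 = -49/25.
Answer: rotation, certificate B^2 = -49/25. The scalar -49/25 is the complete invariant here: its sign names the subgroup type.


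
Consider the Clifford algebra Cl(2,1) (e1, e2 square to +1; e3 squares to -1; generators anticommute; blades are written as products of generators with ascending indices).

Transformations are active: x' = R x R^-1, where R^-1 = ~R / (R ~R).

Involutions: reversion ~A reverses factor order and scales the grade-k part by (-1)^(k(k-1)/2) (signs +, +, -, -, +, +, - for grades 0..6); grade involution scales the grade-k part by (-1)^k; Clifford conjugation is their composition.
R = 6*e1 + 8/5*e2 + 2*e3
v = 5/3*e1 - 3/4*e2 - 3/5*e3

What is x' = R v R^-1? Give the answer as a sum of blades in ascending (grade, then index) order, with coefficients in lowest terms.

~R = 6*e1 + 8/5*e2 + 2*e3, and R ~R = 864/25, so R^-1 = ~R / (864/25).
R v = 10 - 43/6*e1 e2 - 104/15*e1 e3 + 27/50*e2 e3
Answer: 65/36*e1 + 181/108*e2 + 949/540*e3


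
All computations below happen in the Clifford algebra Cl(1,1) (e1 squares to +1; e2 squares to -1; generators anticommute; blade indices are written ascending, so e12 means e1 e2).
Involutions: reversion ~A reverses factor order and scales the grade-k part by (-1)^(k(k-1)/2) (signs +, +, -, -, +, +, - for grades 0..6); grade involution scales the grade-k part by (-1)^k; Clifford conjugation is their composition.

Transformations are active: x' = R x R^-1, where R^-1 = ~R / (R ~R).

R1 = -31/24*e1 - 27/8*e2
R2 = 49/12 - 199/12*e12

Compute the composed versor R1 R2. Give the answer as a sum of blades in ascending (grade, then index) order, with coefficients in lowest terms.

Distribute over the terms of R1 (each basis-blade product reordered to ascending indices, repeated generators contracted through their squares):
(-31/24*e1) R2 = -1519/288*e1 + 6169/288*e2
(-27/8*e2) R2 = 1791/32*e1 - 441/32*e2
Summing the partial products and collecting blades:
Answer: 1825/36*e1 + 275/36*e2


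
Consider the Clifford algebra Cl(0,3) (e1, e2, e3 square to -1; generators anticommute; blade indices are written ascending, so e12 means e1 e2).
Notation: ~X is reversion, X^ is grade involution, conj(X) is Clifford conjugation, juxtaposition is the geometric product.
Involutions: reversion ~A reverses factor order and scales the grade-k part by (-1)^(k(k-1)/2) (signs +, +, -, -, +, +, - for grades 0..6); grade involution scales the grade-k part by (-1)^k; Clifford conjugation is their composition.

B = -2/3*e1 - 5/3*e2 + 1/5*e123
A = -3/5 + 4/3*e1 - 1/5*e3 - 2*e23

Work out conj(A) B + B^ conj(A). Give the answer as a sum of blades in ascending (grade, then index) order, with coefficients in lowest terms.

first term: -8/9 + e2 - 10/3*e3 + 491/225*e12 + 2/15*e13 + 3/5*e23 - 109/75*e123
second term: 8/9 - e2 - 10/3*e3 + 509/225*e12 + 2/15*e13 + 1/15*e23 + 109/75*e123
Answer: -20/3*e3 + 40/9*e12 + 4/15*e13 + 2/3*e23


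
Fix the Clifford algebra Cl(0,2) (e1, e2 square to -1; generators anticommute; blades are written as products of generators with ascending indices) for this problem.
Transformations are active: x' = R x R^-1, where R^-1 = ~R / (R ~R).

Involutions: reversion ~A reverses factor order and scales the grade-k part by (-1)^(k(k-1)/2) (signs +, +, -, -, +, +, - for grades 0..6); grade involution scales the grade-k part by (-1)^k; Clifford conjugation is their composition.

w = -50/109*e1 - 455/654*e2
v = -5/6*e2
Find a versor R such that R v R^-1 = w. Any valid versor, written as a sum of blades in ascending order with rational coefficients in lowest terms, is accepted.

Here q(v) = q(w) = -25/36; the classical choice R = v + w = -50/109*e1 - 500/327*e2 then realises v -> w under the sandwich.
Answer: -50/109*e1 - 500/327*e2


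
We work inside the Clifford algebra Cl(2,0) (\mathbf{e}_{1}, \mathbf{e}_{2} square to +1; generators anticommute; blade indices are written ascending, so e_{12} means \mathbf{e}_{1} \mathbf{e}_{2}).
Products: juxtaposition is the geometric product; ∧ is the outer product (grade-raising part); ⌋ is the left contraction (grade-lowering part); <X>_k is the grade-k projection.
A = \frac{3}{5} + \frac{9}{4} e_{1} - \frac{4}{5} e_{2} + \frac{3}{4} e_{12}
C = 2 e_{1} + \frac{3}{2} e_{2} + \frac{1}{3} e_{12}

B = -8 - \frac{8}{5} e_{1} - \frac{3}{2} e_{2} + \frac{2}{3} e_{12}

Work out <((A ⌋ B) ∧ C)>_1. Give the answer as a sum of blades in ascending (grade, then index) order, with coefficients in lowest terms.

step 1: -\frac{77}{10} - \frac{32}{75} e_{1} + \frac{3}{5} e_{2} + \frac{2}{5} e_{12}
step 2: -\frac{77}{5} e_{1} - \frac{231}{20} e_{2} - \frac{661}{150} e_{12}
step 3: -\frac{77}{5} e_{1} - \frac{231}{20} e_{2}
Answer: -\frac{77}{5} e_{1} - \frac{231}{20} e_{2}


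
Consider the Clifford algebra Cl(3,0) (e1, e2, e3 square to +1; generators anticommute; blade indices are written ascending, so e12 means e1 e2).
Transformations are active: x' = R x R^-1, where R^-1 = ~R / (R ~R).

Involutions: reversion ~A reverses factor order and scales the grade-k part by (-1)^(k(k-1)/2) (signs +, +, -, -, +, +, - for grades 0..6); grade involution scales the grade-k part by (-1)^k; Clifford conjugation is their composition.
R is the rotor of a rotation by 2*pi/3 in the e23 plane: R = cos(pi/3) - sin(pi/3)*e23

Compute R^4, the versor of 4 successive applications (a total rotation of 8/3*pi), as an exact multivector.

Half-angle bookkeeping: 4 applications in e23 add up to rotor phase 4*pi/3 = 4*pi/3, so R^4 = cos(4*pi/3) - sin(4*pi/3)*e23.
cos(4*pi/3) = -1/2 and sin(4*pi/3) = -sqrt(3)/2, so R^4 = -1/2 + sqrt(3)/2*e23. The net rotation is 2/3*pi (after discarding 1 full turn, each of which contributes a factor -1 to the rotor); the rotor keeps the half-angle phase exactly.
Answer: -1/2 + sqrt(3)/2*e23


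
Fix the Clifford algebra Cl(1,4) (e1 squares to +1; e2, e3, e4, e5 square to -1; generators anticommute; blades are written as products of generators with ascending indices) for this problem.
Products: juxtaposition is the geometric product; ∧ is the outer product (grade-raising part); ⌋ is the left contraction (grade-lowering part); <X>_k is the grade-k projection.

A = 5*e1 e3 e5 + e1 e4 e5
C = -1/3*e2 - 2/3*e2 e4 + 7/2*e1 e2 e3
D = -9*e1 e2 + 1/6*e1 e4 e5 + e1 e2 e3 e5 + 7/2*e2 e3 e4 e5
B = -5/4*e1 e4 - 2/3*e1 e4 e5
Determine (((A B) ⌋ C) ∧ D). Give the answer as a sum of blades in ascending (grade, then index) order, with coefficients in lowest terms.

step 1: 2/3 - 5/4*e5 - 10/3*e3 e4 + 25/4*e3 e4 e5
step 2: -2/9*e2 - 4/9*e2 e4 + 7/3*e1 e2 e3
step 3: 1/27*e1 e2 e4 e5
Answer: 1/27*e1 e2 e4 e5


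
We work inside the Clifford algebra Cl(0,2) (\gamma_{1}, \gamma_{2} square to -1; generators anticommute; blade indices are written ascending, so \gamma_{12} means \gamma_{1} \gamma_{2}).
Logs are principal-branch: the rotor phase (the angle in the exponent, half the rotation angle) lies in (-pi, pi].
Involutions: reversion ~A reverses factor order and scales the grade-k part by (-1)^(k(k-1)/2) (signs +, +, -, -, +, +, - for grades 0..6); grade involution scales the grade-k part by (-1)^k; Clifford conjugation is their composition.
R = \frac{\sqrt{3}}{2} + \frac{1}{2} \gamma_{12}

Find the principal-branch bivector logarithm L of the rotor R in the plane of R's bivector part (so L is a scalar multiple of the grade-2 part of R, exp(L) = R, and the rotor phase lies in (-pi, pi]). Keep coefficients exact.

The scalar part of R is \frac{\sqrt{3}}{2}, which fixes the principal-branch rotor phase; the unit plane is then the bivector part divided by the sine of that phase, and L is that plane scaled by the phase.
Concretely: cos(phase) = \frac{\sqrt{3}}{2} gives phase = ±\frac{\pi}{6}, and since phase/sin(phase) is even the sign is immaterial: L = (phase/sin(phase)) * <R>_2 = (\frac{\pi}{3}) * <R>_2.
Answer: \frac{\pi}{6} \gamma_{12}


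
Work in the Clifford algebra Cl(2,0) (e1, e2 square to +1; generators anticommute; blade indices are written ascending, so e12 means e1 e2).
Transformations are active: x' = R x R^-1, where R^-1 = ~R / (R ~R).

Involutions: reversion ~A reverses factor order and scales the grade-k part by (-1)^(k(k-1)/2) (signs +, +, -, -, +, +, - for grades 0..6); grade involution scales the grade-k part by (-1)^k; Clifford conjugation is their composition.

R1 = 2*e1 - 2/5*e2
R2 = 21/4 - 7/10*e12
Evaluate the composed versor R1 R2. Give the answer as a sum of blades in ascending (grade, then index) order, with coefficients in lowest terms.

Distribute over the terms of R1 (each basis-blade product reordered to ascending indices, repeated generators contracted through their squares):
(2*e1) R2 = 21/2*e1 - 7/5*e2
(-2/5*e2) R2 = -7/25*e1 - 21/10*e2
Summing the partial products and collecting blades:
Answer: 511/50*e1 - 7/2*e2


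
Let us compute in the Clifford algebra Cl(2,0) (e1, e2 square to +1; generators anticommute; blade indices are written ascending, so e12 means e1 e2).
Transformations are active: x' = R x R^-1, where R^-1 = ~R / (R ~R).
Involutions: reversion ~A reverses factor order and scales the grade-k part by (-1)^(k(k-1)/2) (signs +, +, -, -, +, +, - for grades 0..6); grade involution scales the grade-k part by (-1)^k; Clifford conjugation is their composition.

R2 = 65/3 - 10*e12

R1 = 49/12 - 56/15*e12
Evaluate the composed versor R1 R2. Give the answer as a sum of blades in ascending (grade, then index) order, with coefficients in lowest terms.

Distribute over the terms of R1 (each basis-blade product reordered to ascending indices, repeated generators contracted through their squares):
(49/12) R2 = 3185/36 - 245/6*e12
(-56/15*e12) R2 = -112/3 - 728/9*e12
Summing the partial products and collecting blades:
Answer: 1841/36 - 2191/18*e12


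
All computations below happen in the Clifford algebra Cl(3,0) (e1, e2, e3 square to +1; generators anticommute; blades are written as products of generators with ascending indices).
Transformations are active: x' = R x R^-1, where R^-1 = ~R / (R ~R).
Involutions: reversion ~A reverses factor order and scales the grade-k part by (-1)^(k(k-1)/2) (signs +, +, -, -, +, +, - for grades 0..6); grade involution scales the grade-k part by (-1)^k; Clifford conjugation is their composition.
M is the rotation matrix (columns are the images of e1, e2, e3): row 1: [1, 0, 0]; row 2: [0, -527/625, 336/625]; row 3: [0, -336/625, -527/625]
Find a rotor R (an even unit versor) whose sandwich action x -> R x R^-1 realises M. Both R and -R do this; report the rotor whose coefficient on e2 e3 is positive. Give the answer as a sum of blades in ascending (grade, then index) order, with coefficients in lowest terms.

Method: write R = a + b12*e1 e2 + b13*e1 e3 + b23*e2 e3 with a^2 + b12^2 + b13^2 + b23^2 = 1 (so R^-1 = ~R). Expanding the columns R e_j ~R gives tr M = 4a^2 - 1 and, from the antisymmetric part, M21 - M12 = -4a*b12, M13 - M31 = 4a*b13, M32 - M23 = -4a*b23.
Here tr M = -429/625, so a^2 = (1 + tr M)/4 = 49/625 and a = ±7/25. Taking a = 7/25: M21 - M12 = 0, M13 - M31 = 0, M32 - M23 = -672/625, giving b12 = 0, b13 = 0, b23 = 24/25, i.e. R = 7/25 + 24/25*e2 e3.
Its e2 e3 coefficient is already positive.
Answer: 7/25 + 24/25*e2 e3. Sheet selection: the two-to-one cover makes ±R indistinguishable at the matrix level (trace -429/625), so uniqueness comes from the required sign on e2 e3.


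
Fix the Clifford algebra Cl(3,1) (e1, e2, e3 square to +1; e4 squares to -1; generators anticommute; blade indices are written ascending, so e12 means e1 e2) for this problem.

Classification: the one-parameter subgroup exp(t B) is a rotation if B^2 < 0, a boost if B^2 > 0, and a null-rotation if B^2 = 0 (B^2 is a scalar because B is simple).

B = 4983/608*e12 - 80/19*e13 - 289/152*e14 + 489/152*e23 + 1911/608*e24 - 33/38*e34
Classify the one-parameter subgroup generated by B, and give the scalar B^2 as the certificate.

B^2 term by term: the squares give (4983/608)^2*(e12)^2 + (-80/19)^2*(e13)^2 + (-289/152)^2*(e14)^2 + (489/152)^2*(e23)^2 + (1911/608)^2*(e24)^2 + (-33/38)^2*(e34)^2 = 24830289/369664*(-1) + 6400/361*(-1) + 83521/23104*(+1) + 239121/23104*(-1) + 3651921/369664*(+1) + 1089/1444*(+1) = -81 (each basis 2-blade squares to minus the product of its generators' squares); cross terms between blades sharing an index anticommute and cancel; the commuting (index-disjoint) pairs give grade-4 terms 2*c*c'*(blade product), which cancel blade by blade — e1234: -164439/11552 + 9555/361 - 141321/11552 = 0 — confirming B is simple. So B^2 = -81.
Answer: rotation, certificate B^2 = -81. The invariant at work: B^2 = -81 is unchanged by conjugation, hence its sign classifies the subgroup whatever basis B is written in.


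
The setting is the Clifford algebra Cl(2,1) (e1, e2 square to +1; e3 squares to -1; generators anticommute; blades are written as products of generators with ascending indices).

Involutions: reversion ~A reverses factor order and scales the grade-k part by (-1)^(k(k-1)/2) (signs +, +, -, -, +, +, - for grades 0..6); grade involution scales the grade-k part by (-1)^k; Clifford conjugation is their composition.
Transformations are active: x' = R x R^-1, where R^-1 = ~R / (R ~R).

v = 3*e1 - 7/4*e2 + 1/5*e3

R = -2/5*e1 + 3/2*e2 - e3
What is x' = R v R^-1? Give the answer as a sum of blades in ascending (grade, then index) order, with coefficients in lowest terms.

~R = -2/5*e1 + 3/2*e2 - e3, and R ~R = 141/100, so R^-1 = ~R / (141/100).
R v = -29/8 - 19/5*e1 e2 + 73/25*e1 e3 - 29/20*e2 e3
Answer: -133/141*e1 - 1121/188*e2 + 3484/705*e3


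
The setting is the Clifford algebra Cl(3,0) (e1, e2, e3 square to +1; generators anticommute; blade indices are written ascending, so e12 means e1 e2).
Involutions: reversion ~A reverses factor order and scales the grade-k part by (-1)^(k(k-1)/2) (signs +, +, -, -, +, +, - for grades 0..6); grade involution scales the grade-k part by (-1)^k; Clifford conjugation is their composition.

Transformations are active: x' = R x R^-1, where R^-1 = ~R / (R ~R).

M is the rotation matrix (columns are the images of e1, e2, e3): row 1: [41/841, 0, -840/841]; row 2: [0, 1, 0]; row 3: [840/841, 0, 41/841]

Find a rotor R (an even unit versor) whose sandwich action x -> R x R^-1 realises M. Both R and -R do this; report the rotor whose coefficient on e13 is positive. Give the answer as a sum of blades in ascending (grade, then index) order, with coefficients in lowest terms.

Method: write R = a + b12*e12 + b13*e13 + b23*e23 with a^2 + b12^2 + b13^2 + b23^2 = 1 (so R^-1 = ~R). Expanding the columns R e_j ~R gives tr M = 4a^2 - 1 and, from the antisymmetric part, M21 - M12 = -4a*b12, M13 - M31 = 4a*b13, M32 - M23 = -4a*b23.
Here tr M = 923/841, so a^2 = (1 + tr M)/4 = 441/841 and a = ±21/29. Taking a = 21/29: M21 - M12 = 0, M13 - M31 = -1680/841, M32 - M23 = 0, giving b12 = 0, b13 = -20/29, b23 = 0, i.e. R = 21/29 - 20/29*e13.
Its e13 coefficient is negative, so report the other preimage -R.
Answer: -21/29 + 20/29*e13. Sheet selection: the two-to-one cover makes ±R indistinguishable at the matrix level (trace 923/841), so uniqueness comes from the required sign on e13.
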